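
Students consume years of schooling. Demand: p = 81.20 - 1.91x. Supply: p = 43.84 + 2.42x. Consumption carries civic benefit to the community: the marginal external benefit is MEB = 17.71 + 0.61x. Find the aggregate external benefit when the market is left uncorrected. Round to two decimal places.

Market equilibrium (private): 43.84 + 2.42x = 81.20 - 1.91x → x_m = 8.6282.
Total external benefit = ∫₀^{x_m} (17.71 + 0.61x) dx = 17.71×8.6282 + ½×0.61×8.6282² = 175.5114.

175.51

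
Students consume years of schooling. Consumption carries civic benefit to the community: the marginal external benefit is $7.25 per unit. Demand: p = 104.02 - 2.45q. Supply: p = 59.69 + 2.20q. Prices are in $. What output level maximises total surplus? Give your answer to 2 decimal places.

q* = 11.09

Social marginal benefit = demand + MEB = 111.27 - 2.45q.
Set SMB = MC: 111.27 - 2.45q = 59.69 + 2.20q → q* = 11.0925.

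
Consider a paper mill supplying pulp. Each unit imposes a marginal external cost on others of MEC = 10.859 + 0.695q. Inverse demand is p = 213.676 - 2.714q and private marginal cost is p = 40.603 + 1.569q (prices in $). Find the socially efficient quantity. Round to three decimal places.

q* = 32.586

Social marginal cost = private MC + MEC = 51.462 + 2.264q.
Set SMC = demand: 51.462 + 2.264q = 213.676 - 2.714q → q* = 32.5862.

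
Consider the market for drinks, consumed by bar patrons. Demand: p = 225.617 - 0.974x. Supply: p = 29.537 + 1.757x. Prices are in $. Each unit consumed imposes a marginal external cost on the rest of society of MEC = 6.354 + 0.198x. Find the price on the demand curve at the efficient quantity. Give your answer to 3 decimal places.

P = $162.526

Social marginal benefit = demand − MEC = 219.263 - 1.172x.
Set SMB = MC: 219.263 - 1.172x = 29.537 + 1.757x → x* = 64.7750.
Consumer price on the demand curve at x*: 225.617 − 0.974×64.7750 = 162.5262.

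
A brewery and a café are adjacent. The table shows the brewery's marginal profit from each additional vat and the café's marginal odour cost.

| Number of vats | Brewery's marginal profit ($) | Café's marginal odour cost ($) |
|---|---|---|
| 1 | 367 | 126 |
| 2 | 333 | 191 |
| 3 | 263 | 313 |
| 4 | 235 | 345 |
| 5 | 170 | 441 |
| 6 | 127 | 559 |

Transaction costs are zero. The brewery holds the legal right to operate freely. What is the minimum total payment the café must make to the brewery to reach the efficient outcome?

$795

Left alone the brewery would choose level 6 (marginal profit stays positive).
Efficient level: k* = 2 (marginal profit ≥ marginal odour cost through 2).
The café must at least cover the brewery's forgone profit from cutting 6→2: 263 + 235 + 170 + 127 = 795.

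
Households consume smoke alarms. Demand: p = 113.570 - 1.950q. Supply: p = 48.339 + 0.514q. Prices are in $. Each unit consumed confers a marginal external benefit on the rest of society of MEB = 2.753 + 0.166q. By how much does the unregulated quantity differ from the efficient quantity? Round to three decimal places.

Market equilibrium (private): 48.339 + 0.514q = 113.570 - 1.950q → q_m = 26.4736.
Social marginal benefit = demand + MEB = 116.323 - 1.784q.
Set SMB = MC: 116.323 - 1.784q = 48.339 + 0.514q → q* = 29.5840.
Gap = |26.4736 − 29.5840| = 3.1104.

3.110 units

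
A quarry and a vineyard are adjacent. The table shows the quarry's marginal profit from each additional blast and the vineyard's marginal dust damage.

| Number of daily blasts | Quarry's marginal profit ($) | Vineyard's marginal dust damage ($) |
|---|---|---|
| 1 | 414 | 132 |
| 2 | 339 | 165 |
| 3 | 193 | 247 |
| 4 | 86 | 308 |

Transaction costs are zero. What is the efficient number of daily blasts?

Bargaining reaches the level where marginal profit last exceeds marginal dust damage.
That holds through level 2 (339 ≥ 165) but not at 3 (193 < 247).

2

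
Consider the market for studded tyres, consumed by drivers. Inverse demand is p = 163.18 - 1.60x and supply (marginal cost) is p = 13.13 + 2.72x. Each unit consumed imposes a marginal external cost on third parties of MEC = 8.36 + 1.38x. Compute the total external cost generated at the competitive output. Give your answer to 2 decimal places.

1122.82

Market equilibrium (private): 13.13 + 2.72x = 163.18 - 1.60x → x_m = 34.7338.
Total external cost = ∫₀^{x_m} (8.36 + 1.38x) dx = 8.36×34.7338 + ½×1.38×34.7338² = 1122.8160.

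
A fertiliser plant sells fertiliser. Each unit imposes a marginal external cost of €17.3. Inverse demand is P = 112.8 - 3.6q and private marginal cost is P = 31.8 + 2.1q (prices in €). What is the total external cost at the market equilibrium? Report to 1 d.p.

€245.8

Market equilibrium (private): 31.8 + 2.1q = 112.8 - 3.6q → q_m = 14.2105.
Total external cost = MEC × q_m = 17.3 × 14.2105 = 245.8417.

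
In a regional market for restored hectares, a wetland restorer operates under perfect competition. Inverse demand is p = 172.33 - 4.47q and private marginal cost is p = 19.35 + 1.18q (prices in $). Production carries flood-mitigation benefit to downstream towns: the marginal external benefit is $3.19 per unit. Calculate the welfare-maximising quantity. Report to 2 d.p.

q* = 27.64

Social marginal cost = private MC − MEB = 16.16 + 1.18q.
Set SMC = demand: 16.16 + 1.18q = 172.33 - 4.47q → q* = 27.6407.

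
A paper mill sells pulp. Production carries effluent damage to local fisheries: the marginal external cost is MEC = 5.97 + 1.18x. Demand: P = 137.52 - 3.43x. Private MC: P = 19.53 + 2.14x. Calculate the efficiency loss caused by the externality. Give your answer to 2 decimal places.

DWL = 71.03

Market equilibrium (private): 19.53 + 2.14x = 137.52 - 3.43x → x_m = 21.1831.
Social marginal cost = private MC + MEC = 25.50 + 3.32x.
Set SMC = demand: 25.50 + 3.32x = 137.52 - 3.43x → x* = 16.5956.
Height of the DWL triangle at x_m is SMC(x_m) − demand(x_m) = MEC(x_m) = 30.9661.
DWL = ½ × 4.5875 × 30.9661 = 71.0285.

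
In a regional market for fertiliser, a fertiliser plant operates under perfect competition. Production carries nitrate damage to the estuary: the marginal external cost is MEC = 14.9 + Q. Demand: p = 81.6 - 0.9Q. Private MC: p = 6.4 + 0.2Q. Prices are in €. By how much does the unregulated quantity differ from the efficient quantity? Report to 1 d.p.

Market equilibrium (private): 6.4 + 0.2Q = 81.6 - 0.9Q → Q_m = 68.3636.
Social marginal cost = private MC + MEC = 21.3 + 1.2Q.
Set SMC = demand: 21.3 + 1.2Q = 81.6 - 0.9Q → Q* = 28.7143.
Gap = |68.3636 − 28.7143| = 39.6493.

39.6 units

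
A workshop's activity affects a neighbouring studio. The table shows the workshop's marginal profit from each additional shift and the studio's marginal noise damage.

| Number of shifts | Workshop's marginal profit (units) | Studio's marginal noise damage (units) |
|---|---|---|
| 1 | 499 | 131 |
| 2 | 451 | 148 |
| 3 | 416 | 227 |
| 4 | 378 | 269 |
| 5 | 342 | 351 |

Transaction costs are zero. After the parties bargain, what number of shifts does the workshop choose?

Bargaining reaches the level where marginal profit last exceeds marginal noise damage.
That holds through level 4 (378 ≥ 269) but not at 5 (342 < 351).

4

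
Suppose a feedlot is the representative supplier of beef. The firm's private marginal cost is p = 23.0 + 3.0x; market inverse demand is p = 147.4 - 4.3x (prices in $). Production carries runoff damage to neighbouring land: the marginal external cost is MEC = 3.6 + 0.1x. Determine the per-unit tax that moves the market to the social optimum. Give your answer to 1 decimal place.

Social marginal cost = private MC + MEC = 26.6 + 3.1x.
Set SMC = demand: 26.6 + 3.1x = 147.4 - 4.3x → x* = 16.3243.
The Pigouvian tax equals MEC at x*: 3.6 + 0.1×16.3243 = 5.2324.

tax = $5.2 per unit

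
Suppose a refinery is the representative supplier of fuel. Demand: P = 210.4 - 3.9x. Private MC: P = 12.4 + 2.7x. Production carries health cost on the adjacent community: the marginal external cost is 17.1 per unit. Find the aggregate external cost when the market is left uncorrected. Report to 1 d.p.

513.0

Market equilibrium (private): 12.4 + 2.7x = 210.4 - 3.9x → x_m = 30.0000.
Total external cost = MEC × x_m = 17.1 × 30.0000 = 513.0000.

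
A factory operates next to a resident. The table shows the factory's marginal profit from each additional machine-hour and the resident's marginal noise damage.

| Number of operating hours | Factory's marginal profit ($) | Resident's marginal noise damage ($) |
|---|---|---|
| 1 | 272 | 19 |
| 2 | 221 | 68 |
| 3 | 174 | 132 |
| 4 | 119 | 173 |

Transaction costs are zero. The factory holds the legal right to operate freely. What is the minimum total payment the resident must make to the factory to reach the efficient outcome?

$119

Left alone the factory would choose level 4 (marginal profit stays positive).
Efficient level: k* = 3 (marginal profit ≥ marginal noise damage through 3).
The resident must at least cover the factory's forgone profit from cutting 4→3: 119 = 119.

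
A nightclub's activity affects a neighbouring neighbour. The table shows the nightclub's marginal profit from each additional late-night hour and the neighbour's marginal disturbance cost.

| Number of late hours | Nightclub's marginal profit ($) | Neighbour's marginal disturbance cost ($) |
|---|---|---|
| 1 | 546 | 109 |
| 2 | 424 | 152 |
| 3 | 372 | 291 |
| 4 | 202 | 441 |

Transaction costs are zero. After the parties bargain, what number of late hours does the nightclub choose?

3

Bargaining reaches the level where marginal profit last exceeds marginal disturbance cost.
That holds through level 3 (372 ≥ 291) but not at 4 (202 < 441).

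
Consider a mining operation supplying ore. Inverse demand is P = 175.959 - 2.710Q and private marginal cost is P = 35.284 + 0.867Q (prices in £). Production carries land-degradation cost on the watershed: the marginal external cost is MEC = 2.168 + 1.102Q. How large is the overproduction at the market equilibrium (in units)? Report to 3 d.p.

9.726 units

Market equilibrium (private): 35.284 + 0.867Q = 175.959 - 2.710Q → Q_m = 39.3276.
Social marginal cost = private MC + MEC = 37.452 + 1.969Q.
Set SMC = demand: 37.452 + 1.969Q = 175.959 - 2.710Q → Q* = 29.6018.
Gap = |39.3276 − 29.6018| = 9.7258.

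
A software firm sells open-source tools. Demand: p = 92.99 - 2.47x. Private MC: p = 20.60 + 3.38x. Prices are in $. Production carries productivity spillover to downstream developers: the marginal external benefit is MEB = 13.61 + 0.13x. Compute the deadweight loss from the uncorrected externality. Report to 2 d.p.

DWL = $20.25

Market equilibrium (private): 20.60 + 3.38x = 92.99 - 2.47x → x_m = 12.3744.
Social marginal cost = private MC − MEB = 6.99 + 3.25x.
Set SMC = demand: 6.99 + 3.25x = 92.99 - 2.47x → x* = 15.0350.
The welfare-loss triangle has base |x_m − x*| and height MEB(x_m) (the vertical gap between SMC and demand is zero at x* and MEB at x_m).
DWL = ½ × 2.6606 × 15.2187 = 20.2454.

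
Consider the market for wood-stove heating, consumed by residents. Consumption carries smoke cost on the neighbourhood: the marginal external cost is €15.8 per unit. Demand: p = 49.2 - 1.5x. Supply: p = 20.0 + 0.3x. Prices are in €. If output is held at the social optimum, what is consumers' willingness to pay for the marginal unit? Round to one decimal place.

Social marginal benefit = demand − MEC = 33.4 - 1.5x.
Set SMB = MC: 33.4 - 1.5x = 20.0 + 0.3x → x* = 7.4444.
Consumer price on the demand curve at x*: 49.2 − 1.5×7.4444 = 38.0334.

P = €38.0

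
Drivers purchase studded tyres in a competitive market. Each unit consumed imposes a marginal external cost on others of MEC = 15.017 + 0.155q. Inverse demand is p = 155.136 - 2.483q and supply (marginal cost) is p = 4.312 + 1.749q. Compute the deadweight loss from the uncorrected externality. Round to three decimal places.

Market equilibrium (private): 4.312 + 1.749q = 155.136 - 2.483q → q_m = 35.6389.
Social marginal benefit = demand − MEC = 140.119 - 2.638q.
Set SMB = MC: 140.119 - 2.638q = 4.312 + 1.749q → q* = 30.9567.
The welfare-loss triangle has base |q_m − q*| and height MEC(q_m) (the vertical gap between SMB and MC is zero at q* and MEC at q_m).
DWL = ½ × 4.6822 × 20.5410 = 48.0885.

DWL = 48.089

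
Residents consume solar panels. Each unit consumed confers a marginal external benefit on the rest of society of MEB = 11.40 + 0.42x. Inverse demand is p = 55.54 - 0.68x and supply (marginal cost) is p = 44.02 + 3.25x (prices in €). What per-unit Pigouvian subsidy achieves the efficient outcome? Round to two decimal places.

Social marginal benefit = demand + MEB = 66.94 - 0.26x.
Set SMB = MC: 66.94 - 0.26x = 44.02 + 3.25x → x* = 6.5299.
The Pigouvian subsidy equals MEB at x*: 11.40 + 0.42×6.5299 = 14.1426.

subsidy = €14.14 per unit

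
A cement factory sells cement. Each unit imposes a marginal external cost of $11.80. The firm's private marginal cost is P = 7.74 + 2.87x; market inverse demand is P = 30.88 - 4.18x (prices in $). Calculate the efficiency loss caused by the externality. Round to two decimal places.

DWL = $9.88

Market equilibrium (private): 7.74 + 2.87x = 30.88 - 4.18x → x_m = 3.2823.
Social marginal cost = private MC + MEC = 19.54 + 2.87x.
Set SMC = demand: 19.54 + 2.87x = 30.88 - 4.18x → x* = 1.6085.
The welfare-loss triangle has base |x_m − x*| and height MEC(x_m) (the vertical gap between SMC and demand is zero at x* and MEC at x_m).
DWL = ½ × 1.6738 × 11.8000 = 9.8754.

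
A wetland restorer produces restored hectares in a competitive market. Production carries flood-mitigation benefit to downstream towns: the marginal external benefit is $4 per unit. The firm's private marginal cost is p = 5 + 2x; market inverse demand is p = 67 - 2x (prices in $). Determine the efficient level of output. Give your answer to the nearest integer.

x* = 17

Social marginal cost = private MC − MEB = 1 + 2x.
Set SMC = demand: 1 + 2x = 67 - 2x → x* = 16.5000.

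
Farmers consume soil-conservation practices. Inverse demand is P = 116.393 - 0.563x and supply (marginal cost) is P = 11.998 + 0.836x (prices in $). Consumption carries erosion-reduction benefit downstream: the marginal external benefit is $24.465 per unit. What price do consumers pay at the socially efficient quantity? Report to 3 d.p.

Social marginal benefit = demand + MEB = 140.858 - 0.563x.
Set SMB = MC: 140.858 - 0.563x = 11.998 + 0.836x → x* = 92.1086.
Consumer price on the demand curve at x*: 116.393 − 0.563×92.1086 = 64.5359.

P = $64.536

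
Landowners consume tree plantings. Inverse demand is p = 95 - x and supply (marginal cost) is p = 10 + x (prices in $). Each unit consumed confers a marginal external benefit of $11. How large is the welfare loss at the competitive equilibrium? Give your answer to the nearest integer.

DWL = $30

Market equilibrium (private): 10 + x = 95 - x → x_m = 42.5000.
Social marginal benefit = demand + MEB = 106 - x.
Set SMB = MC: 106 - x = 10 + x → x* = 48.0000.
Height of the DWL triangle at x_m is SMB(x_m) − MC(x_m) = MEB(x_m) = 11.0000.
DWL = ½ × 5.5000 × 11.0000 = 30.2500.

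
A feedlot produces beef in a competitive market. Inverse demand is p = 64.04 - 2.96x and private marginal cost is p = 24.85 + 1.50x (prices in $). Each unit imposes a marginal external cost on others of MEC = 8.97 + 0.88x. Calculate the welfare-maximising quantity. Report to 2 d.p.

x* = 5.66

Social marginal cost = private MC + MEC = 33.82 + 2.38x.
Set SMC = demand: 33.82 + 2.38x = 64.04 - 2.96x → x* = 5.6592.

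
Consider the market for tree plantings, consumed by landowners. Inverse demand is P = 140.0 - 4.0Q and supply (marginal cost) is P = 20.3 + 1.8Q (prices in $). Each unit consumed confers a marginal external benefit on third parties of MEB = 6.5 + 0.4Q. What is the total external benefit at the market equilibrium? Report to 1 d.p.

Market equilibrium (private): 20.3 + 1.8Q = 140.0 - 4.0Q → Q_m = 20.6379.
Total external benefit = ∫₀^{Q_m} (6.5 + 0.4Q) dQ = 6.5×20.6379 + ½×0.4×20.6379² = 219.3309.

$219.3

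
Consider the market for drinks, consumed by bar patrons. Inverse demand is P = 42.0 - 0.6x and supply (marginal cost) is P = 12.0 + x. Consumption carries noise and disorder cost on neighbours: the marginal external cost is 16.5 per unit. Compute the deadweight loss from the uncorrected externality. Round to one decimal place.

Market equilibrium (private): 12.0 + x = 42.0 - 0.6x → x_m = 18.7500.
Social marginal benefit = demand − MEC = 25.5 - 0.6x.
Set SMB = MC: 25.5 - 0.6x = 12.0 + x → x* = 8.4375.
The loss is the area between SMB and MC from x* to x_m; with linear curves that's a triangle of height MEC(x_m).
DWL = ½ × 10.3125 × 16.5000 = 85.0781.

DWL = 85.1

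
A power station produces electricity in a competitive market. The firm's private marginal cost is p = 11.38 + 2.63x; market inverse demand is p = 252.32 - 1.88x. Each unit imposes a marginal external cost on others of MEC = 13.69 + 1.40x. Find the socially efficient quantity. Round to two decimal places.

x* = 38.45

Social marginal cost = private MC + MEC = 25.07 + 4.03x.
Set SMC = demand: 25.07 + 4.03x = 252.32 - 1.88x → x* = 38.4518.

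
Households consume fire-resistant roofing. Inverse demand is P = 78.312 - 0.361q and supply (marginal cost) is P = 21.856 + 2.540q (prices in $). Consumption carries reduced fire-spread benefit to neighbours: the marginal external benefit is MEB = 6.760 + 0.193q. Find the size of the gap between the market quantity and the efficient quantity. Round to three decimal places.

3.883 units

Market equilibrium (private): 21.856 + 2.540q = 78.312 - 0.361q → q_m = 19.4609.
Social marginal benefit = demand + MEB = 85.072 - 0.168q.
Set SMB = MC: 85.072 - 0.168q = 21.856 + 2.540q → q* = 23.3442.
Gap = |19.4609 − 23.3442| = 3.8833.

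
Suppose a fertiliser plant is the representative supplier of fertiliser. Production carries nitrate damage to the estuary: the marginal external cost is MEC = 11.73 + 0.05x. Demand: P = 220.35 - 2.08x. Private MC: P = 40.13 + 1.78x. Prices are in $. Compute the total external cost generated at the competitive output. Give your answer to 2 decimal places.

Market equilibrium (private): 40.13 + 1.78x = 220.35 - 2.08x → x_m = 46.6891.
Total external cost = ∫₀^{x_m} (11.73 + 0.05x) dx = 11.73×46.6891 + ½×0.05×46.6891² = 602.1599.

$602.16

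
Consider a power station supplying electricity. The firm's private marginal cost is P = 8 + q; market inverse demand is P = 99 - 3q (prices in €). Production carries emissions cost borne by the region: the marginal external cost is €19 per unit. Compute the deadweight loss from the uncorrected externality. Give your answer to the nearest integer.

Market equilibrium (private): 8 + q = 99 - 3q → q_m = 22.7500.
Social marginal cost = private MC + MEC = 27 + q.
Set SMC = demand: 27 + q = 99 - 3q → q* = 18.0000.
Height of the DWL triangle at q_m is SMC(q_m) − demand(q_m) = MEC(q_m) = 19.0000.
DWL = ½ × 4.7500 × 19.0000 = 45.1250.

DWL = €45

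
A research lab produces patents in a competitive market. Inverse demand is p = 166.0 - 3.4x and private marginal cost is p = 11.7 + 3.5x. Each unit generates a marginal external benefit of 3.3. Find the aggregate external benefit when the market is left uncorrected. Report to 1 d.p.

73.8

Market equilibrium (private): 11.7 + 3.5x = 166.0 - 3.4x → x_m = 22.3623.
Total external benefit = MEB × x_m = 3.3 × 22.3623 = 73.7956.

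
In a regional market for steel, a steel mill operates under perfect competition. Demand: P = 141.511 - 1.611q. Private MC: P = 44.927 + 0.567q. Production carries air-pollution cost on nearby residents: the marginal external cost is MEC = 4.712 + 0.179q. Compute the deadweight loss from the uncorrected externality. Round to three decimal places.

DWL = 33.945

Market equilibrium (private): 44.927 + 0.567q = 141.511 - 1.611q → q_m = 44.3453.
Social marginal cost = private MC + MEC = 49.639 + 0.746q.
Set SMC = demand: 49.639 + 0.746q = 141.511 - 1.611q → q* = 38.9784.
The loss is the area between SMC and demand from q* to q_m; with linear curves that's a triangle of height MEC(q_m).
DWL = ½ × 5.3669 × 12.6498 = 33.9451.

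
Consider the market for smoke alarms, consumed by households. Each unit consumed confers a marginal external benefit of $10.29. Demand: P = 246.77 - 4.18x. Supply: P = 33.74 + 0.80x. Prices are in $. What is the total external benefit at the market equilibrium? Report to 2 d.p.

$440.18

Market equilibrium (private): 33.74 + 0.80x = 246.77 - 4.18x → x_m = 42.7771.
Total external benefit = MEB × x_m = 10.29 × 42.7771 = 440.1764.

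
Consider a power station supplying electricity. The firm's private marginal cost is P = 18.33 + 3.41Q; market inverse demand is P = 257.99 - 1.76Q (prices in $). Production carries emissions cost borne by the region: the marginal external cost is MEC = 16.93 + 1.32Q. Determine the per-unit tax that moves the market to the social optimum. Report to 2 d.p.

tax = $62.23 per unit

Social marginal cost = private MC + MEC = 35.26 + 4.73Q.
Set SMC = demand: 35.26 + 4.73Q = 257.99 - 1.76Q → Q* = 34.3190.
The Pigouvian tax equals MEC at Q*: 16.93 + 1.32×34.3190 = 62.2311.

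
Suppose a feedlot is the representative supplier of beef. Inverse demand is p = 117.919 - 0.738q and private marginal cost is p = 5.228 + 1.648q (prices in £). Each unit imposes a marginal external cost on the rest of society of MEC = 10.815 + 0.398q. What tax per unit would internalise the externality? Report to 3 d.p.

Social marginal cost = private MC + MEC = 16.043 + 2.046q.
Set SMC = demand: 16.043 + 2.046q = 117.919 - 0.738q → q* = 36.5934.
The Pigouvian tax equals MEC at q*: 10.815 + 0.398×36.5934 = 25.3792.

tax = £25.379 per unit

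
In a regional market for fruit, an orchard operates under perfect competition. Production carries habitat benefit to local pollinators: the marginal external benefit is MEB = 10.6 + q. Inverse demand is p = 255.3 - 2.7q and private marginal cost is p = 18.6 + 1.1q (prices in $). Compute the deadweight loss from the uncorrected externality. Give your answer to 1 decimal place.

Market equilibrium (private): 18.6 + 1.1q = 255.3 - 2.7q → q_m = 62.2895.
Social marginal cost = private MC − MEB = 8.0 + 0.1q.
Set SMC = demand: 8.0 + 0.1q = 255.3 - 2.7q → q* = 88.3214.
Between q* and q_m the wedge demand − SMC runs linearly from 0 to MEB(q_m), so the loss is a triangle.
DWL = ½ × 26.0319 × 72.8895 = 948.7261.

DWL = $948.7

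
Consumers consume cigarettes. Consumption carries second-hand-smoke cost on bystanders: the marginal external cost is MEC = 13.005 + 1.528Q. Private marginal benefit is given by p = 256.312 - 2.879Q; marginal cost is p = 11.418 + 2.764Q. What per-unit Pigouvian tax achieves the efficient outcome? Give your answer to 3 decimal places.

tax = 62.416 per unit

Social marginal benefit = demand − MEC = 243.307 - 4.407Q.
Set SMB = MC: 243.307 - 4.407Q = 11.418 + 2.764Q → Q* = 32.3371.
The Pigouvian tax equals MEC at Q*: 13.005 + 1.528×32.3371 = 62.4161.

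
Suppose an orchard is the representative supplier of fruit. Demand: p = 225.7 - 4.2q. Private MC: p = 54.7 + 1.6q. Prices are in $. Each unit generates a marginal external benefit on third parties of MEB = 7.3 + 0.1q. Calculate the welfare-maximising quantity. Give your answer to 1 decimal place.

Social marginal cost = private MC − MEB = 47.4 + 1.5q.
Set SMC = demand: 47.4 + 1.5q = 225.7 - 4.2q → q* = 31.2807.

q* = 31.3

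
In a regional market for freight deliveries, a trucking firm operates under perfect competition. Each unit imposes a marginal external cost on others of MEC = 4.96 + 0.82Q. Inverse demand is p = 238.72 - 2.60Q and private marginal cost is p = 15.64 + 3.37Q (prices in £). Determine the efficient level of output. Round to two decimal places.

Social marginal cost = private MC + MEC = 20.60 + 4.19Q.
Set SMC = demand: 20.60 + 4.19Q = 238.72 - 2.60Q → Q* = 32.1237.

Q* = 32.12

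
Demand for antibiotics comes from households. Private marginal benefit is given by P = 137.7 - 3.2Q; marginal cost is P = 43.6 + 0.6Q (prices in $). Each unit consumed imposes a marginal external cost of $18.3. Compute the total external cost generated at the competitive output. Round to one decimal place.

Market equilibrium (private): 43.6 + 0.6Q = 137.7 - 3.2Q → Q_m = 24.7632.
Total external cost = MEC × Q_m = 18.3 × 24.7632 = 453.1666.

$453.2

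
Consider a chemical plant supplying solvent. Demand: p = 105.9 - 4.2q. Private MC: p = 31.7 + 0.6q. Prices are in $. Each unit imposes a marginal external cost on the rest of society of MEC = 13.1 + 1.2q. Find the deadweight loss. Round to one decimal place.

DWL = $83.5

Market equilibrium (private): 31.7 + 0.6q = 105.9 - 4.2q → q_m = 15.4583.
Social marginal cost = private MC + MEC = 44.8 + 1.8q.
Set SMC = demand: 44.8 + 1.8q = 105.9 - 4.2q → q* = 10.1833.
The welfare-loss triangle has base |q_m − q*| and height MEC(q_m) (the vertical gap between SMC and demand is zero at q* and MEC at q_m).
DWL = ½ × 5.2750 × 31.6500 = 83.4769.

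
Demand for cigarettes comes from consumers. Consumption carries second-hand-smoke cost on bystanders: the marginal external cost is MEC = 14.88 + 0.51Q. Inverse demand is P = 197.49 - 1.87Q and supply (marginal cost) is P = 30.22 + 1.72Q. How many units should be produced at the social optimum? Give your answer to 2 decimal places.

Q* = 37.17

Social marginal benefit = demand − MEC = 182.61 - 2.38Q.
Set SMB = MC: 182.61 - 2.38Q = 30.22 + 1.72Q → Q* = 37.1683.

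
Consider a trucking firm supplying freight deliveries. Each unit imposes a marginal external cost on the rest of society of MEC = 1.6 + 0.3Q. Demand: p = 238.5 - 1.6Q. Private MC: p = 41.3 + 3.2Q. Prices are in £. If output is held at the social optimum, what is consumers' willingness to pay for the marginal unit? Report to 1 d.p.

P = £177.1

Social marginal cost = private MC + MEC = 42.9 + 3.5Q.
Set SMC = demand: 42.9 + 3.5Q = 238.5 - 1.6Q → Q* = 38.3529.
Consumer price on the demand curve at Q*: 238.5 − 1.6×38.3529 = 177.1354.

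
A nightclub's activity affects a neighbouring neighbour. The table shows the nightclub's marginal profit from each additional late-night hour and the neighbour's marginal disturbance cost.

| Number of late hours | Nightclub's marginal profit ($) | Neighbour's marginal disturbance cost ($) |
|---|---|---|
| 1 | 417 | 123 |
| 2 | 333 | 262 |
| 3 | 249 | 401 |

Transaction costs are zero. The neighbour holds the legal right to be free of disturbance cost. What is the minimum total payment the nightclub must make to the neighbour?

$385

Efficient level: marginal profit ≥ marginal disturbance cost through level 2, so k* = 2.
With the neighbour holding the right, the nightclub must at least compensate total damage at k*: 123 + 262 = 385.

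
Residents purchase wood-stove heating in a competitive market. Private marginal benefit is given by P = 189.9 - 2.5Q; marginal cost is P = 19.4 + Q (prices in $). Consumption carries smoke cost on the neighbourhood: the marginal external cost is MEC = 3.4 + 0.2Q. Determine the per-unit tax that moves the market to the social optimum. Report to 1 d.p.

tax = $12.4 per unit

Social marginal benefit = demand − MEC = 186.5 - 2.7Q.
Set SMB = MC: 186.5 - 2.7Q = 19.4 + Q → Q* = 45.1622.
The Pigouvian tax equals MEC at Q*: 3.4 + 0.2×45.1622 = 12.4324.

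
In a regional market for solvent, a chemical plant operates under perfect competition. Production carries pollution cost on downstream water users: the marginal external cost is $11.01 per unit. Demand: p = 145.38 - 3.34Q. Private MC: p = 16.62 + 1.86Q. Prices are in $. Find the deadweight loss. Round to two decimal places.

Market equilibrium (private): 16.62 + 1.86Q = 145.38 - 3.34Q → Q_m = 24.7615.
Social marginal cost = private MC + MEC = 27.63 + 1.86Q.
Set SMC = demand: 27.63 + 1.86Q = 145.38 - 3.34Q → Q* = 22.6442.
Height of the DWL triangle at Q_m is SMC(Q_m) − demand(Q_m) = MEC(Q_m) = 11.0100.
DWL = ½ × 2.1173 × 11.0100 = 11.6557.

DWL = $11.66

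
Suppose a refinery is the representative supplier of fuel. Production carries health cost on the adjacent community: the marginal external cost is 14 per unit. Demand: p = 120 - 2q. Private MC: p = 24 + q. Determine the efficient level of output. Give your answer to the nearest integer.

Social marginal cost = private MC + MEC = 38 + q.
Set SMC = demand: 38 + q = 120 - 2q → q* = 27.3333.

q* = 27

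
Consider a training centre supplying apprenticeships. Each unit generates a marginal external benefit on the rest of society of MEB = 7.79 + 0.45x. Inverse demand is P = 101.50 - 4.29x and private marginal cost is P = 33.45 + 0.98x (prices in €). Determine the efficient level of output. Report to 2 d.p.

Social marginal cost = private MC − MEB = 25.66 + 0.53x.
Set SMC = demand: 25.66 + 0.53x = 101.50 - 4.29x → x* = 15.7344.

x* = 15.73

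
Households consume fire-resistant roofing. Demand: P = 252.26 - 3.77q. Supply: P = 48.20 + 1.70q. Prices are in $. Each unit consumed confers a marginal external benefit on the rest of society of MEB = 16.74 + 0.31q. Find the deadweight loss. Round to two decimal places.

Market equilibrium (private): 48.20 + 1.70q = 252.26 - 3.77q → q_m = 37.3053.
Social marginal benefit = demand + MEB = 269.00 - 3.46q.
Set SMB = MC: 269.00 - 3.46q = 48.20 + 1.70q → q* = 42.7907.
The welfare-loss triangle has base |q_m − q*| and height MEB(q_m) (the vertical gap between SMB and MC is zero at q* and MEB at q_m).
DWL = ½ × 5.4854 × 28.3046 = 77.6310.

DWL = $77.63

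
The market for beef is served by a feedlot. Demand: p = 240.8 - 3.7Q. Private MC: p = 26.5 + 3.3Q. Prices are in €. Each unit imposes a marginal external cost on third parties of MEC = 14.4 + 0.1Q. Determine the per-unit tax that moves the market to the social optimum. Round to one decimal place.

Social marginal cost = private MC + MEC = 40.9 + 3.4Q.
Set SMC = demand: 40.9 + 3.4Q = 240.8 - 3.7Q → Q* = 28.1549.
The Pigouvian tax equals MEC at Q*: 14.4 + 0.1×28.1549 = 17.2155.

tax = €17.2 per unit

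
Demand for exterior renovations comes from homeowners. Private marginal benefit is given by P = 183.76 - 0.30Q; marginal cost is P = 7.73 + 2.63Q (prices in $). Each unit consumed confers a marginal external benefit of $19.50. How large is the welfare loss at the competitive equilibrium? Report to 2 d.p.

DWL = $64.89

Market equilibrium (private): 7.73 + 2.63Q = 183.76 - 0.30Q → Q_m = 60.0785.
Social marginal benefit = demand + MEB = 203.26 - 0.30Q.
Set SMB = MC: 203.26 - 0.30Q = 7.73 + 2.63Q → Q* = 66.7338.
Height of the DWL triangle at Q_m is SMB(Q_m) − MC(Q_m) = MEB(Q_m) = 19.5000.
DWL = ½ × 6.6553 × 19.5000 = 64.8892.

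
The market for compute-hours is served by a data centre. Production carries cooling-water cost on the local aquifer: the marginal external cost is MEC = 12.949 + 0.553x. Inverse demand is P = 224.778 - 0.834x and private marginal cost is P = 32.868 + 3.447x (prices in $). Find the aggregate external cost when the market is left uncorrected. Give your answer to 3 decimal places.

$1136.130

Market equilibrium (private): 32.868 + 3.447x = 224.778 - 0.834x → x_m = 44.8283.
Total external cost = ∫₀^{x_m} (12.949 + 0.553x) dx = 12.949×44.8283 + ½×0.553×44.8283² = 1136.1296.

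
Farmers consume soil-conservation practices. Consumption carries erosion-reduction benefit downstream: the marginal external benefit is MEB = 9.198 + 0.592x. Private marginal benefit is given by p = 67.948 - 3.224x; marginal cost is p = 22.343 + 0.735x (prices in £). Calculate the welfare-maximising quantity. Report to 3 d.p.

Social marginal benefit = demand + MEB = 77.146 - 2.632x.
Set SMB = MC: 77.146 - 2.632x = 22.343 + 0.735x → x* = 16.2765.

x* = 16.277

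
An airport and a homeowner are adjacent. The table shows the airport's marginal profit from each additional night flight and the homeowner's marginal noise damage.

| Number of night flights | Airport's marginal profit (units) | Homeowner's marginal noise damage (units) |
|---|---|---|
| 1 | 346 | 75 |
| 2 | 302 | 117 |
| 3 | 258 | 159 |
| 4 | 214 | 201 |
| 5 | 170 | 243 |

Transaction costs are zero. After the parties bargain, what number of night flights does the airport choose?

4

Bargaining reaches the level where marginal profit last exceeds marginal noise damage.
That holds through level 4 (214 ≥ 201) but not at 5 (170 < 243).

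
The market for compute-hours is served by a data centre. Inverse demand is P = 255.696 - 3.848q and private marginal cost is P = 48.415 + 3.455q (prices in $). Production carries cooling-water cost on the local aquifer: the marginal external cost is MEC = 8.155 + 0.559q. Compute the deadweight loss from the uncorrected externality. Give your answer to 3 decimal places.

DWL = $36.696

Market equilibrium (private): 48.415 + 3.455q = 255.696 - 3.848q → q_m = 28.3830.
Social marginal cost = private MC + MEC = 56.570 + 4.014q.
Set SMC = demand: 56.570 + 4.014q = 255.696 - 3.848q → q* = 25.3277.
Between q* and q_m the wedge SMC − demand runs linearly from 0 to MEC(q_m), so the loss is a triangle.
DWL = ½ × 3.0553 × 24.0211 = 36.6958.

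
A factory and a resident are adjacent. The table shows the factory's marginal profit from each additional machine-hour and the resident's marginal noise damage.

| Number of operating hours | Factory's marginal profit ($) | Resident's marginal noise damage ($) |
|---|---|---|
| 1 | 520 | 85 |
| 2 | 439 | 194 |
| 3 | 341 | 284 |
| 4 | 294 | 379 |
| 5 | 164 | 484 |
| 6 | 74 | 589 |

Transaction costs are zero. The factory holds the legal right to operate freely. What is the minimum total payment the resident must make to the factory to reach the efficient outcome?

Left alone the factory would choose level 6 (marginal profit stays positive).
Efficient level: k* = 3 (marginal profit ≥ marginal noise damage through 3).
The resident must at least cover the factory's forgone profit from cutting 6→3: 294 + 164 + 74 = 532.

$532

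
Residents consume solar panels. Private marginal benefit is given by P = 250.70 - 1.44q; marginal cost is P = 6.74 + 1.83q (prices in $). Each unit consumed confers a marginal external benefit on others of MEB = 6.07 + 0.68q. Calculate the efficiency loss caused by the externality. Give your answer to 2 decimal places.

DWL = $622.86

Market equilibrium (private): 6.74 + 1.83q = 250.70 - 1.44q → q_m = 74.6055.
Social marginal benefit = demand + MEB = 256.77 - 0.76q.
Set SMB = MC: 256.77 - 0.76q = 6.74 + 1.83q → q* = 96.5367.
The loss is the area between SMB and MC from q* to q_m; with linear curves that's a triangle of height MEB(q_m).
DWL = ½ × 21.9312 × 56.8017 = 622.8647.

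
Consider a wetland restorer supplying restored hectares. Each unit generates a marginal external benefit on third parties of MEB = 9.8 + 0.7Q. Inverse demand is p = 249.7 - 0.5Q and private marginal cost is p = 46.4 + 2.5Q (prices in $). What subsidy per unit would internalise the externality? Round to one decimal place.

subsidy = $74.7 per unit

Social marginal cost = private MC − MEB = 36.6 + 1.8Q.
Set SMC = demand: 36.6 + 1.8Q = 249.7 - 0.5Q → Q* = 92.6522.
The Pigouvian subsidy equals MEB at Q*: 9.8 + 0.7×92.6522 = 74.6565.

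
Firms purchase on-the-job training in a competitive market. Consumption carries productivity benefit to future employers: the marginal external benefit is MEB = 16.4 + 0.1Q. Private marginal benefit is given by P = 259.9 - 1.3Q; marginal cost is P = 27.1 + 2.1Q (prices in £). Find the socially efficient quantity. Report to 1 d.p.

Social marginal benefit = demand + MEB = 276.3 - 1.2Q.
Set SMB = MC: 276.3 - 1.2Q = 27.1 + 2.1Q → Q* = 75.5152.

Q* = 75.5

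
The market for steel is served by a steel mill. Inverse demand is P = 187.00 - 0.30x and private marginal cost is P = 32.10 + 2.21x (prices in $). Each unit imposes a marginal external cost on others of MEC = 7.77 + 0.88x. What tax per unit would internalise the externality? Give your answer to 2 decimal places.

Social marginal cost = private MC + MEC = 39.87 + 3.09x.
Set SMC = demand: 39.87 + 3.09x = 187.00 - 0.30x → x* = 43.4012.
The Pigouvian tax equals MEC at x*: 7.77 + 0.88×43.4012 = 45.9631.

tax = $45.96 per unit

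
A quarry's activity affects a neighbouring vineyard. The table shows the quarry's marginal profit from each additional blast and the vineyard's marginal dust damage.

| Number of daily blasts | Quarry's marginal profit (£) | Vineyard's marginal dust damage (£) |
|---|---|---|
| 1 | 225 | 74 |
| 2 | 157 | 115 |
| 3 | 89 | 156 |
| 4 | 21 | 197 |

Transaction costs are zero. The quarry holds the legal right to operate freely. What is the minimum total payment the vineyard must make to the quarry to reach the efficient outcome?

£110

Left alone the quarry would choose level 4 (marginal profit stays positive).
Efficient level: k* = 2 (marginal profit ≥ marginal dust damage through 2).
The vineyard must at least cover the quarry's forgone profit from cutting 4→2: 89 + 21 = 110.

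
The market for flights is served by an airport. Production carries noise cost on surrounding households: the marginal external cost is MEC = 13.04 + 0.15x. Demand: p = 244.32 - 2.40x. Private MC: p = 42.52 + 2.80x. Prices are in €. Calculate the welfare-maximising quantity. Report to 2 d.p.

Social marginal cost = private MC + MEC = 55.56 + 2.95x.
Set SMC = demand: 55.56 + 2.95x = 244.32 - 2.40x → x* = 35.2822.

x* = 35.28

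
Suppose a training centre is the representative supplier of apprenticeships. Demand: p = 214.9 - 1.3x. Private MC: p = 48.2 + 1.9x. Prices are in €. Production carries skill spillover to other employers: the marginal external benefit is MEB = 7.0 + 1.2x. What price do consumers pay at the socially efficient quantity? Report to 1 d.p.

Social marginal cost = private MC − MEB = 41.2 + 0.7x.
Set SMC = demand: 41.2 + 0.7x = 214.9 - 1.3x → x* = 86.8500.
Consumer price on the demand curve at x*: 214.9 − 1.3×86.8500 = 101.9950.

P = €102.0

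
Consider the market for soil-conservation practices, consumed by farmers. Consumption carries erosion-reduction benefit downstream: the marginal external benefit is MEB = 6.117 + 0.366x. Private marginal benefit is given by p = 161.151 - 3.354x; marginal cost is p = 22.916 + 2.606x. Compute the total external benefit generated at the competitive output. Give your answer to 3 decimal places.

240.322

Market equilibrium (private): 22.916 + 2.606x = 161.151 - 3.354x → x_m = 23.1938.
Total external benefit = ∫₀^{x_m} (6.117 + 0.366x) dx = 6.117×23.1938 + ½×0.366×23.1938² = 240.3218.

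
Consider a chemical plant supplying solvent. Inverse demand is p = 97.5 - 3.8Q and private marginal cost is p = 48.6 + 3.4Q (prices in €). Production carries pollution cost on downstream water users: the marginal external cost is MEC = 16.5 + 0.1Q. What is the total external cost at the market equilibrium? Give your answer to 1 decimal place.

€114.4

Market equilibrium (private): 48.6 + 3.4Q = 97.5 - 3.8Q → Q_m = 6.7917.
Total external cost = ∫₀^{Q_m} (16.5 + 0.1Q) dQ = 16.5×6.7917 + ½×0.1×6.7917² = 114.3694.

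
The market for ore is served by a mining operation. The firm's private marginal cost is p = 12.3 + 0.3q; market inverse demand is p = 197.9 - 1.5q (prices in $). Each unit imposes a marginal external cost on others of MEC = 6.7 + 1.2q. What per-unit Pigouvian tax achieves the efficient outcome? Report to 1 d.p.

Social marginal cost = private MC + MEC = 19.0 + 1.5q.
Set SMC = demand: 19.0 + 1.5q = 197.9 - 1.5q → q* = 59.6333.
The Pigouvian tax equals MEC at q*: 6.7 + 1.2×59.6333 = 78.2600.

tax = $78.3 per unit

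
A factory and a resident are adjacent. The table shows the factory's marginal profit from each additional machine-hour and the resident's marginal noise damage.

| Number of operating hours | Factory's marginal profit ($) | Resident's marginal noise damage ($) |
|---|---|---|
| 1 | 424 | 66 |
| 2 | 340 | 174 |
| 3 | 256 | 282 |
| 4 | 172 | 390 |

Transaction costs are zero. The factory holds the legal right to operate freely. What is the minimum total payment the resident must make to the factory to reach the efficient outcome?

$428

Left alone the factory would choose level 4 (marginal profit stays positive).
Efficient level: k* = 2 (marginal profit ≥ marginal noise damage through 2).
The resident must at least cover the factory's forgone profit from cutting 4→2: 256 + 172 = 428.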